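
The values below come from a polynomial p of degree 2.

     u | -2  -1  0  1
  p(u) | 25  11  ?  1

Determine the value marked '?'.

On equispaced nodes a degree-2 polynomial has vanishing third forward difference, so
  - p(-2) + 3·p(-1) - 3·p(0) + p(1) = 0.
Substituting the known values and solving for p(0):
  -3·p(0) = -9
  p(0) = 3.

3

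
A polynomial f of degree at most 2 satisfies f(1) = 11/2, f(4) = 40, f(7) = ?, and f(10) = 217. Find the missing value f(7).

The 3 known points determine the degree-2 polynomial uniquely.
Write f(u) = au^2 + bu + c. Substituting each data point gives a linear system:
  a + b + c = 11/2
  16a + 4b + c = 40
  100a + 10b + c = 217
Solving the system yields a = 2, b = 3/2, c = 2.
So f(u) = 2u^2 + (3/2)u + 2.
Then f(7) = 221/2.

221/2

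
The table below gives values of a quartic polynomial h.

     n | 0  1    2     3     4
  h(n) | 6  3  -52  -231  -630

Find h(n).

Write h(n) = an^4 + bn^3 + cn^2 + dn + e. Substituting each data point gives a linear system:
  e = 6
  a + b + c + d + e = 3
  16a + 8b + 4c + 2d + e = -52
  81a + 27b + 9c + 3d + e = -231
  256a + 64b + 16c + 4d + e = -630
Solving the system yields a = -1, b = -6, c = -1, d = 5, e = 6.
So h(n) = -n⁴ - 6n³ - n² + 5n + 6.
Check: h(3) = -231. ✓

h(n) = -n^4 - 6n^3 - n^2 + 5n + 6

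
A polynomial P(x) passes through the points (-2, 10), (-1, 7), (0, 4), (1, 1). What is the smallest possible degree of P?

Forward differences of the values at x = -2, -1, 0, 1:
  P  : 10  7  4  1
  Δ  : -3  -3  -3
  Δ^2: 0  0
  Δ^3: 0
The first differences are constant (-3) and nonzero, while all higher differences vanish, so the minimal degree is 1.

1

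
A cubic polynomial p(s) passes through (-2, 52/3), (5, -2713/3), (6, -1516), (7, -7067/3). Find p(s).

p(s) = -6s^3 - 6s^2 + (1/3)s - 6

Using the Lagrange interpolation formula with nodes -2, 5, 6, 7:
  L_0(s) = (s - 5)(s - 6)(s - 7) / -504
  L_1(s) = (s + 2)(s - 6)(s - 7) / 14
  L_2(s) = (s + 2)(s - 5)(s - 7) / -8
  L_3(s) = (s + 2)(s - 5)(s - 6) / 18
Then p(s) = 52/3·L_0(s) - 2713/3·L_1(s) - 1516·L_2(s) - 7067/3·L_3(s).
Expanding and collecting terms gives p(s) = -6s³ - 6s² + (1/3)s - 6.
Check: p(5) = -2713/3. ✓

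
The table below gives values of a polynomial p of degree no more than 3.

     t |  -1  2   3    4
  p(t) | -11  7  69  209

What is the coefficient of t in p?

-3

Write p(t) = at^3 + bt^2 + ct + d. Substituting each data point gives a linear system:
  -a + b - c + d = -11
  8a + 4b + 2c + d = 7
  27a + 9b + 3c + d = 69
  64a + 16b + 4c + d = 209
Solving the system yields a = 5, b = -6, c = -3, d = -3.
So p(t) = 5t^3 - 6t^2 - 3t - 3.
The coefficient of t is -3.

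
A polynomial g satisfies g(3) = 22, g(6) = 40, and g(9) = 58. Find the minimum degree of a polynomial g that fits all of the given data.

Forward differences of the values at t = 3, 6, 9:
  g  : 22  40  58
  Δ  : 18  18
  Δ^2: 0
The first differences are constant (18) and nonzero, while all higher differences vanish, so the minimal degree is 1.

1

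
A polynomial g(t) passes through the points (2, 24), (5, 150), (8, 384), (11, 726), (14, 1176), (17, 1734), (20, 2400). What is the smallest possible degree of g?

Forward differences of the values at t = 2, 5, 8, 11, 14, 17, 20:
  g  : 24  150  384  726  1176  1734  2400
  Δ  : 126  234  342  450  558  666
  Δ^2: 108  108  108  108  108
  Δ^3: 0  0  0  0
  Δ^4: 0  0  0
  Δ^5: 0  0
  Δ^6: 0
The second differences are constant (108) and nonzero, while all higher differences vanish, so the minimal degree is 2.

2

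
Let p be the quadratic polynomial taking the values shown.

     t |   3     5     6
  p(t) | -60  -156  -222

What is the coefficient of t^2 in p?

Write p(t) = at^2 + bt + c. Substituting each data point gives a linear system:
  9a + 3b + c = -60
  25a + 5b + c = -156
  36a + 6b + c = -222
Solving the system yields a = -6, b = 0, c = -6.
So p(t) = -6t² - 6.
The leading coefficient is -6.

-6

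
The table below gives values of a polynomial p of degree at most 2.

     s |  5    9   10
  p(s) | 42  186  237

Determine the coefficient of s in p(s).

Write p(s) = as^2 + bs + c. Substituting each data point gives a linear system:
  25a + 5b + c = 42
  81a + 9b + c = 186
  100a + 10b + c = 237
Solving the system yields a = 3, b = -6, c = -3.
So p(s) = 3s^2 - 6s - 3.
The coefficient of s is -6.

-6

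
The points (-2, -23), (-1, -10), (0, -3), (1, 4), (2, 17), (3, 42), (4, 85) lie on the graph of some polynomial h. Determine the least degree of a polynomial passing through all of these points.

Forward differences of the values at t = -2, -1, 0, 1, 2, 3, 4:
  h  : -23  -10  -3  4  17  42  85
  Δ  : 13  7  7  13  25  43
  Δ^2: -6  0  6  12  18
  Δ^3: 6  6  6  6
  Δ^4: 0  0  0
  Δ^5: 0  0
  Δ^6: 0
The third differences are constant (6) and nonzero, while all higher differences vanish, so the minimal degree is 3.

3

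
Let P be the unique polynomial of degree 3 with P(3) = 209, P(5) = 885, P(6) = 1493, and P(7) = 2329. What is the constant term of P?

Write P(x) = ax^3 + bx^2 + cx + d. Substituting each data point gives a linear system:
  27a + 9b + 3c + d = 209
  125a + 25b + 5c + d = 885
  216a + 36b + 6c + d = 1493
  343a + 49b + 7c + d = 2329
Solving the system yields a = 6, b = 6, c = -4, d = 5.
So P(x) = 6x³ + 6x² - 4x + 5.
The constant term is 5.

5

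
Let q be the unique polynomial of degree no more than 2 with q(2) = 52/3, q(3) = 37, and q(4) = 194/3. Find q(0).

2

Using the Lagrange interpolation formula with nodes 2, 3, 4:
  L_0(x) = (x - 3)(x - 4) / 2
  L_1(x) = (x - 2)(x - 4) / -1
  L_2(x) = (x - 2)(x - 3) / 2
Then q(x) = 52/3·L_0(x) + 37·L_1(x) + 194/3·L_2(x).
Expanding and collecting terms gives q(x) = 4x² - (1/3)x + 2.
Evaluating at x = 0: q(0) = 2.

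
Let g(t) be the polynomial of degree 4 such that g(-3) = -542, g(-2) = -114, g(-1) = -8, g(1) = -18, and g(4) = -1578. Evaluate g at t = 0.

Write g(t) = at^4 + bt^3 + ct^2 + dt + e. Substituting each data point gives a linear system:
  81a - 27b + 9c - 3d + e = -542
  16a - 8b + 4c - 2d + e = -114
  a - b + c - d + e = -8
  a + b + c + d + e = -18
  256a + 64b + 16c + 4d + e = -1578
Solving the system yields a = -6, b = 1, c = -5, d = -6, e = -2.
So g(t) = -6t^4 + t^3 - 5t^2 - 6t - 2.
Then g(0) = -2.

-2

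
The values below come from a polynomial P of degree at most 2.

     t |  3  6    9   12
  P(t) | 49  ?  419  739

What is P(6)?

The 3 known points determine the degree-2 polynomial uniquely.
Write P(t) = at^2 + bt + c. Substituting each data point gives a linear system:
  9a + 3b + c = 49
  81a + 9b + c = 419
  144a + 12b + c = 739
Solving the system yields a = 5, b = 5/3, c = -1.
So P(t) = 5t^2 + (5/3)t - 1.
Then P(6) = 189.

189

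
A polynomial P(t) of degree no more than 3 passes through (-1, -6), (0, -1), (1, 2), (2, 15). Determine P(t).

P(t) = 2t^3 - t^2 + 2t - 1

Write P(t) = at^3 + bt^2 + ct + d. Substituting each data point gives a linear system:
  -a + b - c + d = -6
  d = -1
  a + b + c + d = 2
  8a + 4b + 2c + d = 15
Solving the system yields a = 2, b = -1, c = 2, d = -1.
So P(t) = 2t^3 - t^2 + 2t - 1.
Check: P(2) = 15. ✓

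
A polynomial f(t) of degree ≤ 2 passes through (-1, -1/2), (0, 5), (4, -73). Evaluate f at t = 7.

Write f(t) = at^2 + bt + c. Substituting each data point gives a linear system:
  a - b + c = -1/2
  c = 5
  16a + 4b + c = -73
Solving the system yields a = -5, b = 1/2, c = 5.
So f(t) = -5t² + (1/2)t + 5.
Then f(7) = -473/2.

-473/2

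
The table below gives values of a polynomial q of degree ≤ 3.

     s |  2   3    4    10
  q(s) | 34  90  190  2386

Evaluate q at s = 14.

6250

Using the Lagrange interpolation formula with nodes 2, 3, 4, 10:
  L_0(s) = (s - 3)(s - 4)(s - 10) / -16
  L_1(s) = (s - 2)(s - 4)(s - 10) / 7
  L_2(s) = (s - 2)(s - 3)(s - 10) / -12
  L_3(s) = (s - 2)(s - 3)(s - 4) / 336
Then q(s) = 34·L_0(s) + 90·L_1(s) + 190·L_2(s) + 2386·L_3(s).
Expanding and collecting terms gives q(s) = 2s³ + 4s² - 2s + 6.
Evaluating at s = 14: q(14) = 6250.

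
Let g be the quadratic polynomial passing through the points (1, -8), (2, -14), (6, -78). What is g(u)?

Write g(u) = au^2 + bu + c. Substituting each data point gives a linear system:
  a + b + c = -8
  4a + 2b + c = -14
  36a + 6b + c = -78
Solving the system yields a = -2, b = 0, c = -6.
So g(u) = -2u^2 - 6.
Check: g(6) = -78. ✓

g(u) = -2u^2 - 6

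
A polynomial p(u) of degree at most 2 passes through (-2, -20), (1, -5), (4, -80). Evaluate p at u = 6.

Forward differences of the values at u = -2, 1, 4:
  p  : -20  -5  -80
  Δ  : 15  -75
  Δ^2: -90
The second differences are constant, confirming degree 2.
Interpolating (Newton forward form) and evaluating at u = 6 gives p(6) = -180.

-180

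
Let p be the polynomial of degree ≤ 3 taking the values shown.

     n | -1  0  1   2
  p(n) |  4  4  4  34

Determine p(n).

Using the Lagrange interpolation formula with nodes -1, 0, 1, 2:
  L_0(n) = n(n - 1)(n - 2) / -6
  L_1(n) = (n + 1)(n - 1)(n - 2) / 2
  L_2(n) = (n + 1)n(n - 2) / -2
  L_3(n) = (n + 1)n(n - 1) / 6
Then p(n) = 4·L_0(n) + 4·L_1(n) + 4·L_2(n) + 34·L_3(n).
Expanding and collecting terms gives p(n) = 5n³ - 5n + 4.
Check: p(2) = 34. ✓

p(n) = 5n^3 - 5n + 4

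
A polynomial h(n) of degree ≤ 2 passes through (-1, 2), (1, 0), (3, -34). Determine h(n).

Write h(n) = an^2 + bn + c. Substituting each data point gives a linear system:
  a - b + c = 2
  a + b + c = 0
  9a + 3b + c = -34
Solving the system yields a = -4, b = -1, c = 5.
So h(n) = -4n^2 - n + 5.
Check: h(-1) = 2. ✓

h(n) = -4n^2 - n + 5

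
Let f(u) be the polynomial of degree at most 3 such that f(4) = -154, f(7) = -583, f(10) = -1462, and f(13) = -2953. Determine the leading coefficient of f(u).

-1

Write f(u) = au^3 + bu^2 + cu + d. Substituting each data point gives a linear system:
  64a + 16b + 4c + d = -154
  343a + 49b + 7c + d = -583
  1000a + 100b + 10c + d = -1462
  2197a + 169b + 13c + d = -2953
Solving the system yields a = -1, b = -4, c = -6, d = -2.
So f(u) = -u^3 - 4u^2 - 6u - 2.
The leading coefficient is -1.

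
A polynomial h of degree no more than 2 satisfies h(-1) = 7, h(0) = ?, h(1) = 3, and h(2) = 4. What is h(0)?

4

On equispaced nodes a degree-2 polynomial has vanishing third forward difference, so
  - h(-1) + 3·h(0) - 3·h(1) + h(2) = 0.
Substituting the known values and solving for h(0):
  3·h(0) = 12
  h(0) = 4.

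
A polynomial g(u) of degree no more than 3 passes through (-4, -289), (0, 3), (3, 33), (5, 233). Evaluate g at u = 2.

5

Using the Lagrange interpolation formula with nodes -4, 0, 3, 5:
  L_0(u) = u(u - 3)(u - 5) / -252
  L_1(u) = (u + 4)(u - 3)(u - 5) / 60
  L_2(u) = (u + 4)u(u - 5) / -42
  L_3(u) = (u + 4)u(u - 3) / 90
Then g(u) = -289·L_0(u) + 3·L_1(u) + 33·L_2(u) + 233·L_3(u).
Expanding and collecting terms gives g(u) = 3u³ - 6u² + u + 3.
Evaluating at u = 2: g(2) = 5.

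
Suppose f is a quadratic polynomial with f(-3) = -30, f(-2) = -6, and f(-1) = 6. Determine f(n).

Write f(n) = an^2 + bn + c. Substituting each data point gives a linear system:
  9a - 3b + c = -30
  4a - 2b + c = -6
  a - b + c = 6
Solving the system yields a = -6, b = -6, c = 6.
So f(n) = -6n^2 - 6n + 6.
Check: f(-2) = -6. ✓

f(n) = -6n^2 - 6n + 6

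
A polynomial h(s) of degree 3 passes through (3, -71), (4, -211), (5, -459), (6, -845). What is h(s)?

h(s) = -5s^3 + 6s^2 + 3s + 1

Write h(s) = as^3 + bs^2 + cs + d. Substituting each data point gives a linear system:
  27a + 9b + 3c + d = -71
  64a + 16b + 4c + d = -211
  125a + 25b + 5c + d = -459
  216a + 36b + 6c + d = -845
Solving the system yields a = -5, b = 6, c = 3, d = 1.
So h(s) = -5s^3 + 6s^2 + 3s + 1.
Check: h(4) = -211. ✓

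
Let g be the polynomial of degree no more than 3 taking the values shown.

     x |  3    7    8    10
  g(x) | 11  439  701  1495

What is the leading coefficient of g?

2

Write g(x) = ax^3 + bx^2 + cx + d. Substituting each data point gives a linear system:
  27a + 9b + 3c + d = 11
  343a + 49b + 7c + d = 439
  512a + 64b + 8c + d = 701
  1000a + 100b + 10c + d = 1495
Solving the system yields a = 2, b = -5, c = -1, d = 5.
So g(x) = 2x³ - 5x² - x + 5.
The leading coefficient is 2.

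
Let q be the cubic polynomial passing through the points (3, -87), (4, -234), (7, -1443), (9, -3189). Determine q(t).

q(t) = -5t^3 + 6t^2 - 4t + 6

Write q(t) = at^3 + bt^2 + ct + d. Substituting each data point gives a linear system:
  27a + 9b + 3c + d = -87
  64a + 16b + 4c + d = -234
  343a + 49b + 7c + d = -1443
  729a + 81b + 9c + d = -3189
Solving the system yields a = -5, b = 6, c = -4, d = 6.
So q(t) = -5t^3 + 6t^2 - 4t + 6.
Check: q(9) = -3189. ✓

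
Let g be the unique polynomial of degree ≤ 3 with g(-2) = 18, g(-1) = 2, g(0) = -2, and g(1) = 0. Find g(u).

g(u) = -u^3 + 3u^2 - 2

Write g(u) = au^3 + bu^2 + cu + d. Substituting each data point gives a linear system:
  -8a + 4b - 2c + d = 18
  -a + b - c + d = 2
  d = -2
  a + b + c + d = 0
Solving the system yields a = -1, b = 3, c = 0, d = -2.
So g(u) = -u^3 + 3u^2 - 2.
Check: g(-1) = 2. ✓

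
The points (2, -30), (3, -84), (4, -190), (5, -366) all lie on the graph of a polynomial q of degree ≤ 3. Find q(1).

Forward differences of the values at u = 2, 3, 4, 5:
  q  : -30  -84  -190  -366
  Δ  : -54  -106  -176
  Δ^2: -52  -70
  Δ^3: -18
The third differences are constant, confirming degree 3.
Interpolating (Newton forward form) and evaluating at u = 1 gives q(1) = -10.

-10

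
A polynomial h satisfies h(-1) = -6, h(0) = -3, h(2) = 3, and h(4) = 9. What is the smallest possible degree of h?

1

Divided differences on the nodes -1, 0, 2, 4:
  order 0: -6  -3  3  9
  order 1: 3  3  3
  order 2: 0  0
  order 3: 0
The order-1 divided differences are all 3 (nonzero) and every higher order vanishes, so the data lies on a polynomial of degree exactly 1.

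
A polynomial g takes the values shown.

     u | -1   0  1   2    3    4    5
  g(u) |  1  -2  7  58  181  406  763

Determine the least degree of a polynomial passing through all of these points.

3

Forward differences of the values at u = -1, 0, 1, 2, 3, 4, 5:
  g  : 1  -2  7  58  181  406  763
  Δ  : -3  9  51  123  225  357
  Δ^2: 12  42  72  102  132
  Δ^3: 30  30  30  30
  Δ^4: 0  0  0
  Δ^5: 0  0
  Δ^6: 0
The third differences are constant (30) and nonzero, while all higher differences vanish, so the minimal degree is 3.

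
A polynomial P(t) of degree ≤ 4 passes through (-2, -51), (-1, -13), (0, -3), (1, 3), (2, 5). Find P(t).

P(t) = -t^4 + 2t^3 - t^2 + 6t - 3

Write P(t) = at^4 + bt^3 + ct^2 + dt + e. Substituting each data point gives a linear system:
  16a - 8b + 4c - 2d + e = -51
  a - b + c - d + e = -13
  e = -3
  a + b + c + d + e = 3
  16a + 8b + 4c + 2d + e = 5
Solving the system yields a = -1, b = 2, c = -1, d = 6, e = -3.
So P(t) = -t^4 + 2t^3 - t^2 + 6t - 3.
Check: P(2) = 5. ✓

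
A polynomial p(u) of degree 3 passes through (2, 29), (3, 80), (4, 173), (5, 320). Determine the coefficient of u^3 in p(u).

Write p(u) = au^3 + bu^2 + cu + d. Substituting each data point gives a linear system:
  8a + 4b + 2c + d = 29
  27a + 9b + 3c + d = 80
  64a + 16b + 4c + d = 173
  125a + 25b + 5c + d = 320
Solving the system yields a = 2, b = 3, c = -2, d = 5.
So p(u) = 2u^3 + 3u^2 - 2u + 5.
The leading coefficient is 2.

2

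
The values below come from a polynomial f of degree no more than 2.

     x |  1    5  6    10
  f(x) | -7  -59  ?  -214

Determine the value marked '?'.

-82

The 3 known points determine the degree-2 polynomial uniquely.
Write f(x) = ax^2 + bx + c. Substituting each data point gives a linear system:
  a + b + c = -7
  25a + 5b + c = -59
  100a + 10b + c = -214
Solving the system yields a = -2, b = -1, c = -4.
So f(x) = -2x^2 - x - 4.
Then f(6) = -82.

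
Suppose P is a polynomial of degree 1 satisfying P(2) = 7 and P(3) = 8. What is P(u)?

P(u) = u + 5

Write P(u) = au + b. Substituting each data point gives a linear system:
  2a + b = 7
  3a + b = 8
Solving the system yields a = 1, b = 5.
So P(u) = u + 5.
Check: P(3) = 8. ✓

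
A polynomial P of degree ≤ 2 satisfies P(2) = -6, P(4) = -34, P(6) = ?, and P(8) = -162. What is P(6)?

-86

On equispaced nodes a degree-2 polynomial has vanishing third forward difference, so
  - P(2) + 3·P(4) - 3·P(6) + P(8) = 0.
Substituting the known values and solving for P(6):
  -3·P(6) = 258
  P(6) = -86.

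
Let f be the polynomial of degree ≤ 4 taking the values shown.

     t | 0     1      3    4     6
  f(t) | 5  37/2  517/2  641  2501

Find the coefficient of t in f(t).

Write f(t) = at^4 + bt^3 + ct^2 + dt + e. Substituting each data point gives a linear system:
  e = 5
  a + b + c + d + e = 37/2
  81a + 27b + 9c + 3d + e = 517/2
  256a + 64b + 16c + 4d + e = 641
  1296a + 216b + 36c + 6d + e = 2501
Solving the system yields a = 1, b = 5, c = 5/2, d = 5, e = 5.
So f(t) = t^4 + 5t^3 + (5/2)t^2 + 5t + 5.
The coefficient of t is 5.

5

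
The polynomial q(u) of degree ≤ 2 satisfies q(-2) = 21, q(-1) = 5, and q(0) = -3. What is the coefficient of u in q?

Write q(u) = au^2 + bu + c. Substituting each data point gives a linear system:
  4a - 2b + c = 21
  a - b + c = 5
  c = -3
Solving the system yields a = 4, b = -4, c = -3.
So q(u) = 4u² - 4u - 3.
The coefficient of u is -4.

-4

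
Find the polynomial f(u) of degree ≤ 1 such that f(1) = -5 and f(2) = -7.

f(u) = -2u - 3

Using the Lagrange interpolation formula with nodes 1, 2:
  L_0(u) = (u - 2) / -1
  L_1(u) = (u - 1) / 1
Then f(u) = -5·L_0(u) - 7·L_1(u).
Expanding and collecting terms gives f(u) = -2u - 3.
Check: f(1) = -5. ✓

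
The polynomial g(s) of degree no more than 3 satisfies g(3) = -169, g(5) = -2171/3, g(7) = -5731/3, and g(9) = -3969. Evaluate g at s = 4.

Write g(s) = as^3 + bs^2 + cs + d. Substituting each data point gives a linear system:
  27a + 9b + 3c + d = -169
  125a + 25b + 5c + d = -2171/3
  343a + 49b + 7c + d = -5731/3
  729a + 81b + 9c + d = -3969
Solving the system yields a = -5, b = -4, c = -1/3, d = 3.
So g(s) = -5s^3 - 4s^2 - (1/3)s + 3.
Then g(4) = -1147/3.

-1147/3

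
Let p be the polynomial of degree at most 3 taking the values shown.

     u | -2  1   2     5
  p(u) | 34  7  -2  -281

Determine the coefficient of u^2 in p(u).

3

Write p(u) = au^3 + bu^2 + cu + d. Substituting each data point gives a linear system:
  -8a + 4b - 2c + d = 34
  a + b + c + d = 7
  8a + 4b + 2c + d = -2
  125a + 25b + 5c + d = -281
Solving the system yields a = -3, b = 3, c = 3, d = 4.
So p(u) = -3u^3 + 3u^2 + 3u + 4.
The coefficient of u^2 is 3.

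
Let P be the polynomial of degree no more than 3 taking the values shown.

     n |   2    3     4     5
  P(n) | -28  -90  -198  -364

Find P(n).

P(n) = -2n^3 - 5n^2 + n + 6

Write P(n) = an^3 + bn^2 + cn + d. Substituting each data point gives a linear system:
  8a + 4b + 2c + d = -28
  27a + 9b + 3c + d = -90
  64a + 16b + 4c + d = -198
  125a + 25b + 5c + d = -364
Solving the system yields a = -2, b = -5, c = 1, d = 6.
So P(n) = -2n^3 - 5n^2 + n + 6.
Check: P(4) = -198. ✓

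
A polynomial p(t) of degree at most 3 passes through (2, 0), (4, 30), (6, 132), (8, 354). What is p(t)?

p(t) = t^3 - 3t^2 + 5t - 6

Write p(t) = at^3 + bt^2 + ct + d. Substituting each data point gives a linear system:
  8a + 4b + 2c + d = 0
  64a + 16b + 4c + d = 30
  216a + 36b + 6c + d = 132
  512a + 64b + 8c + d = 354
Solving the system yields a = 1, b = -3, c = 5, d = -6.
So p(t) = t³ - 3t² + 5t - 6.
Check: p(2) = 0. ✓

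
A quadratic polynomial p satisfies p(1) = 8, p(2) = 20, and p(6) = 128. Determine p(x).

Write p(x) = ax^2 + bx + c. Substituting each data point gives a linear system:
  a + b + c = 8
  4a + 2b + c = 20
  36a + 6b + c = 128
Solving the system yields a = 3, b = 3, c = 2.
So p(x) = 3x^2 + 3x + 2.
Check: p(2) = 20. ✓

p(x) = 3x^2 + 3x + 2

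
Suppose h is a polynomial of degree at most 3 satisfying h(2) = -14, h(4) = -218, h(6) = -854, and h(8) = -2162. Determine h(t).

Write h(t) = at^3 + bt^2 + ct + d. Substituting each data point gives a linear system:
  8a + 4b + 2c + d = -14
  64a + 16b + 4c + d = -218
  216a + 36b + 6c + d = -854
  512a + 64b + 8c + d = -2162
Solving the system yields a = -5, b = 6, c = 2, d = -2.
So h(t) = -5t^3 + 6t^2 + 2t - 2.
Check: h(6) = -854. ✓

h(t) = -5t^3 + 6t^2 + 2t - 2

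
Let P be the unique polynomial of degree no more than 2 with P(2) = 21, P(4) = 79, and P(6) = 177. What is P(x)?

Using the Lagrange interpolation formula with nodes 2, 4, 6:
  L_0(x) = (x - 4)(x - 6) / 8
  L_1(x) = (x - 2)(x - 6) / -4
  L_2(x) = (x - 2)(x - 4) / 8
Then P(x) = 21·L_0(x) + 79·L_1(x) + 177·L_2(x).
Expanding and collecting terms gives P(x) = 5x^2 - x + 3.
Check: P(6) = 177. ✓

P(x) = 5x^2 - x + 3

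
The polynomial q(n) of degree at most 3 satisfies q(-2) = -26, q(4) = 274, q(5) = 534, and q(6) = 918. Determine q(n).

q(n) = 4n^3 + 2n^2 - 2n - 6

Using the Lagrange interpolation formula with nodes -2, 4, 5, 6:
  L_0(n) = (n - 4)(n - 5)(n - 6) / -336
  L_1(n) = (n + 2)(n - 5)(n - 6) / 12
  L_2(n) = (n + 2)(n - 4)(n - 6) / -7
  L_3(n) = (n + 2)(n - 4)(n - 5) / 16
Then q(n) = -26·L_0(n) + 274·L_1(n) + 534·L_2(n) + 918·L_3(n).
Expanding and collecting terms gives q(n) = 4n³ + 2n² - 2n - 6.
Check: q(4) = 274. ✓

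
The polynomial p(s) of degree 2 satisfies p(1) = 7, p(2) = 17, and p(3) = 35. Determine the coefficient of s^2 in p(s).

Write p(s) = as^2 + bs + c. Substituting each data point gives a linear system:
  a + b + c = 7
  4a + 2b + c = 17
  9a + 3b + c = 35
Solving the system yields a = 4, b = -2, c = 5.
So p(s) = 4s^2 - 2s + 5.
The leading coefficient is 4.

4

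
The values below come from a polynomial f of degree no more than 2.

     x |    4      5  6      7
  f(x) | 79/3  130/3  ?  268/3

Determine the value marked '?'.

193/3

On equispaced nodes a degree-2 polynomial has vanishing third forward difference, so
  - f(4) + 3·f(5) - 3·f(6) + f(7) = 0.
Substituting the known values and solving for f(6):
  -3·f(6) = -193
  f(6) = 193/3.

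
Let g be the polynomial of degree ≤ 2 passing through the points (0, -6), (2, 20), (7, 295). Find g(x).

Write g(x) = ax^2 + bx + c. Substituting each data point gives a linear system:
  c = -6
  4a + 2b + c = 20
  49a + 7b + c = 295
Solving the system yields a = 6, b = 1, c = -6.
So g(x) = 6x^2 + x - 6.
Check: g(2) = 20. ✓

g(x) = 6x^2 + x - 6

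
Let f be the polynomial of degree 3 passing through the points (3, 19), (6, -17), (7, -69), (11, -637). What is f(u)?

f(u) = -u^3 + 6u^2 - 3u + 1

Write f(u) = au^3 + bu^2 + cu + d. Substituting each data point gives a linear system:
  27a + 9b + 3c + d = 19
  216a + 36b + 6c + d = -17
  343a + 49b + 7c + d = -69
  1331a + 121b + 11c + d = -637
Solving the system yields a = -1, b = 6, c = -3, d = 1.
So f(u) = -u^3 + 6u^2 - 3u + 1.
Check: f(3) = 19. ✓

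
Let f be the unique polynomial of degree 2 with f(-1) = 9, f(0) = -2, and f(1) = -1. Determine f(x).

Using the Lagrange interpolation formula with nodes -1, 0, 1:
  L_0(x) = x(x - 1) / 2
  L_1(x) = (x + 1)(x - 1) / -1
  L_2(x) = (x + 1)x / 2
Then f(x) = 9·L_0(x) - 2·L_1(x) - 1·L_2(x).
Expanding and collecting terms gives f(x) = 6x² - 5x - 2.
Check: f(0) = -2. ✓

f(x) = 6x^2 - 5x - 2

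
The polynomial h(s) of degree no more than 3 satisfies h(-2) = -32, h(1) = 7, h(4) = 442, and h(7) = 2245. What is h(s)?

Using the Lagrange interpolation formula with nodes -2, 1, 4, 7:
  L_0(s) = (s - 1)(s - 4)(s - 7) / -162
  L_1(s) = (s + 2)(s - 4)(s - 7) / 54
  L_2(s) = (s + 2)(s - 1)(s - 7) / -54
  L_3(s) = (s + 2)(s - 1)(s - 4) / 162
Then h(s) = -32·L_0(s) + 7·L_1(s) + 442·L_2(s) + 2245·L_3(s).
Expanding and collecting terms gives h(s) = 6s^3 + 4s^2 - s - 2.
Check: h(4) = 442. ✓

h(s) = 6s^3 + 4s^2 - s - 2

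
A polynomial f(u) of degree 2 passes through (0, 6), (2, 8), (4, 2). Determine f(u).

Write f(u) = au^2 + bu + c. Substituting each data point gives a linear system:
  c = 6
  4a + 2b + c = 8
  16a + 4b + c = 2
Solving the system yields a = -1, b = 3, c = 6.
So f(u) = -u² + 3u + 6.
Check: f(4) = 2. ✓

f(u) = -u^2 + 3u + 6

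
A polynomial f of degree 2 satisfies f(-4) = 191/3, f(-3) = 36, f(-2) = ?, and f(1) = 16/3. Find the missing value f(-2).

The 3 known points determine the degree-2 polynomial uniquely.
Write f(x) = ax^2 + bx + c. Substituting each data point gives a linear system:
  16a - 4b + c = 191/3
  9a - 3b + c = 36
  a + b + c = 16/3
Solving the system yields a = 4, b = 1/3, c = 1.
So f(x) = 4x^2 + (1/3)x + 1.
Then f(-2) = 49/3.

49/3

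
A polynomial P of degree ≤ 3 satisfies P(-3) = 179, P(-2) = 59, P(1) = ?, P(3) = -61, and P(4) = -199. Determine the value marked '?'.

11

The 4 known points determine the degree-3 polynomial uniquely.
Write P(x) = ax^3 + bx^2 + cx + d. Substituting each data point gives a linear system:
  -27a + 9b - 3c + d = 179
  -8a + 4b - 2c + d = 59
  27a + 9b + 3c + d = -61
  64a + 16b + 4c + d = -199
Solving the system yields a = -5, b = 6, c = 5, d = 5.
So P(x) = -5x³ + 6x² + 5x + 5.
Then P(1) = 11.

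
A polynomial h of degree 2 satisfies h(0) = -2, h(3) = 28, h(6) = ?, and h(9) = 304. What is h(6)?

130

The 3 known points determine the degree-2 polynomial uniquely.
Write h(s) = as^2 + bs + c. Substituting each data point gives a linear system:
  c = -2
  9a + 3b + c = 28
  81a + 9b + c = 304
Solving the system yields a = 4, b = -2, c = -2.
So h(s) = 4s² - 2s - 2.
Then h(6) = 130.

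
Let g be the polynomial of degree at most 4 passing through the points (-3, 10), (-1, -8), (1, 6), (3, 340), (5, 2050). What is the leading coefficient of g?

2

Write g(t) = at^4 + bt^3 + ct^2 + dt + e. Substituting each data point gives a linear system:
  81a - 27b + 9c - 3d + e = 10
  a - b + c - d + e = -8
  a + b + c + d + e = 6
  81a + 27b + 9c + 3d + e = 340
  625a + 125b + 25c + 5d + e = 2050
Solving the system yields a = 2, b = 6, c = 2, d = 1, e = -5.
So g(t) = 2t^4 + 6t^3 + 2t^2 + t - 5.
The leading coefficient is 2.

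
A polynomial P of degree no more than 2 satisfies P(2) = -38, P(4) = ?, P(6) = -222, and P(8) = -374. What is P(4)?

On equispaced nodes a degree-2 polynomial has vanishing third forward difference, so
  - P(2) + 3·P(4) - 3·P(6) + P(8) = 0.
Substituting the known values and solving for P(4):
  3·P(4) = -330
  P(4) = -110.

-110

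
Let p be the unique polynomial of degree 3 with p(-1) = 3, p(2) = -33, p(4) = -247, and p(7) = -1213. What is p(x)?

p(x) = -3x^3 - 4x^2 + x + 5

Using the Lagrange interpolation formula with nodes -1, 2, 4, 7:
  L_0(x) = (x - 2)(x - 4)(x - 7) / -120
  L_1(x) = (x + 1)(x - 4)(x - 7) / 30
  L_2(x) = (x + 1)(x - 2)(x - 7) / -30
  L_3(x) = (x + 1)(x - 2)(x - 4) / 120
Then p(x) = 3·L_0(x) - 33·L_1(x) - 247·L_2(x) - 1213·L_3(x).
Expanding and collecting terms gives p(x) = -3x³ - 4x² + x + 5.
Check: p(-1) = 3. ✓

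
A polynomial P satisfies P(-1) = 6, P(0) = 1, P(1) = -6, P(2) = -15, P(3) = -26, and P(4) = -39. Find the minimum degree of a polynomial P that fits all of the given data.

2

Forward differences of the values at s = -1, 0, 1, 2, 3, 4:
  P  : 6  1  -6  -15  -26  -39
  Δ  : -5  -7  -9  -11  -13
  Δ^2: -2  -2  -2  -2
  Δ^3: 0  0  0
  Δ^4: 0  0
  Δ^5: 0
The second differences are constant (-2) and nonzero, while all higher differences vanish, so the minimal degree is 2.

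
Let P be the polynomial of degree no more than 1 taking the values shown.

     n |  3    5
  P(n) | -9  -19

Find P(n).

P(n) = -5n + 6

Write P(n) = an + b. Substituting each data point gives a linear system:
  3a + b = -9
  5a + b = -19
Solving the system yields a = -5, b = 6.
So P(n) = -5n + 6.
Check: P(5) = -19. ✓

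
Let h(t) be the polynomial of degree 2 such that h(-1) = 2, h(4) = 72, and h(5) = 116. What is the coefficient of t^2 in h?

5

Write h(t) = at^2 + bt + c. Substituting each data point gives a linear system:
  a - b + c = 2
  16a + 4b + c = 72
  25a + 5b + c = 116
Solving the system yields a = 5, b = -1, c = -4.
So h(t) = 5t^2 - t - 4.
The leading coefficient is 5.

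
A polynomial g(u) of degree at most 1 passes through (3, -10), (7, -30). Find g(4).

-15

Using the Lagrange interpolation formula with nodes 3, 7:
  L_0(u) = (u - 7) / -4
  L_1(u) = (u - 3) / 4
Then g(u) = -10·L_0(u) - 30·L_1(u).
Expanding and collecting terms gives g(u) = -5u + 5.
Evaluating at u = 4: g(4) = -15.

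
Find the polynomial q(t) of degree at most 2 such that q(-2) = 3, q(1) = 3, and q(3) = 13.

Using the Lagrange interpolation formula with nodes -2, 1, 3:
  L_0(t) = (t - 1)(t - 3) / 15
  L_1(t) = (t + 2)(t - 3) / -6
  L_2(t) = (t + 2)(t - 1) / 10
Then q(t) = 3·L_0(t) + 3·L_1(t) + 13·L_2(t).
Expanding and collecting terms gives q(t) = t^2 + t + 1.
Check: q(-2) = 3. ✓

q(t) = t^2 + t + 1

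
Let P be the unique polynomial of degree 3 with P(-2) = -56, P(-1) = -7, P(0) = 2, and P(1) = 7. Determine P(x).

Using the Lagrange interpolation formula with nodes -2, -1, 0, 1:
  L_0(x) = (x + 1)x(x - 1) / -6
  L_1(x) = (x + 2)x(x - 1) / 2
  L_2(x) = (x + 2)(x + 1)(x - 1) / -2
  L_3(x) = (x + 2)(x + 1)x / 6
Then P(x) = -56·L_0(x) - 7·L_1(x) + 2·L_2(x) + 7·L_3(x).
Expanding and collecting terms gives P(x) = 6x³ - 2x² + x + 2.
Check: P(0) = 2. ✓

P(x) = 6x^3 - 2x^2 + x + 2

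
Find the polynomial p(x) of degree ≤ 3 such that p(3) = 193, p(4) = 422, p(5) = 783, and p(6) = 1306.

p(x) = 5x^3 + 6x^2 + 2x - 2

Write p(x) = ax^3 + bx^2 + cx + d. Substituting each data point gives a linear system:
  27a + 9b + 3c + d = 193
  64a + 16b + 4c + d = 422
  125a + 25b + 5c + d = 783
  216a + 36b + 6c + d = 1306
Solving the system yields a = 5, b = 6, c = 2, d = -2.
So p(x) = 5x^3 + 6x^2 + 2x - 2.
Check: p(5) = 783. ✓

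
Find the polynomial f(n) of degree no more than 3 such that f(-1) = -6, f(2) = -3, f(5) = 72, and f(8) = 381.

Using the Lagrange interpolation formula with nodes -1, 2, 5, 8:
  L_0(n) = (n - 2)(n - 5)(n - 8) / -162
  L_1(n) = (n + 1)(n - 5)(n - 8) / 54
  L_2(n) = (n + 1)(n - 2)(n - 8) / -54
  L_3(n) = (n + 1)(n - 2)(n - 5) / 162
Then f(n) = -6·L_0(n) - 3·L_1(n) + 72·L_2(n) + 381·L_3(n).
Expanding and collecting terms gives f(n) = n^3 - 2n^2 - 3.
Check: f(8) = 381. ✓

f(n) = n^3 - 2n^2 - 3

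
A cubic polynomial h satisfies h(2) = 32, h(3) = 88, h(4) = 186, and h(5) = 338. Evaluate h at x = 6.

Using the Lagrange interpolation formula with nodes 2, 3, 4, 5:
  L_0(x) = (x - 3)(x - 4)(x - 5) / -6
  L_1(x) = (x - 2)(x - 4)(x - 5) / 2
  L_2(x) = (x - 2)(x - 3)(x - 5) / -2
  L_3(x) = (x - 2)(x - 3)(x - 4) / 6
Then h(x) = 32·L_0(x) + 88·L_1(x) + 186·L_2(x) + 338·L_3(x).
Expanding and collecting terms gives h(x) = 2x^3 + 3x^2 + 3x - 2.
Evaluating at x = 6: h(6) = 556.

556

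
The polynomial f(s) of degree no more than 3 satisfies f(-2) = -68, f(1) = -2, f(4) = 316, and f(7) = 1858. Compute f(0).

-4

Using the Lagrange interpolation formula with nodes -2, 1, 4, 7:
  L_0(s) = (s - 1)(s - 4)(s - 7) / -162
  L_1(s) = (s + 2)(s - 4)(s - 7) / 54
  L_2(s) = (s + 2)(s - 1)(s - 7) / -54
  L_3(s) = (s + 2)(s - 1)(s - 4) / 162
Then f(s) = -68·L_0(s) - 2·L_1(s) + 316·L_2(s) + 1858·L_3(s).
Expanding and collecting terms gives f(s) = 6s^3 - 4s^2 - 4.
Evaluating at s = 0: f(0) = -4.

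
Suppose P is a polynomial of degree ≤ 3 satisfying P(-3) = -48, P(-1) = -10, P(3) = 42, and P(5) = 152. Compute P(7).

Using the Lagrange interpolation formula with nodes -3, -1, 3, 5:
  L_0(u) = (u + 1)(u - 3)(u - 5) / -96
  L_1(u) = (u + 3)(u - 3)(u - 5) / 48
  L_2(u) = (u + 3)(u + 1)(u - 5) / -48
  L_3(u) = (u + 3)(u + 1)(u - 3) / 96
Then P(u) = -48·L_0(u) - 10·L_1(u) + 42·L_2(u) + 152·L_3(u).
Expanding and collecting terms gives P(u) = u³ + 6u - 3.
Evaluating at u = 7: P(7) = 382.

382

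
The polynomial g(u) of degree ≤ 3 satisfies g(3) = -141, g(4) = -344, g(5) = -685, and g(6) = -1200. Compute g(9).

-4149

Write g(u) = au^3 + bu^2 + cu + d. Substituting each data point gives a linear system:
  27a + 9b + 3c + d = -141
  64a + 16b + 4c + d = -344
  125a + 25b + 5c + d = -685
  216a + 36b + 6c + d = -1200
Solving the system yields a = -6, b = 3, c = -2, d = 0.
So g(u) = -6u^3 + 3u^2 - 2u.
Then g(9) = -4149.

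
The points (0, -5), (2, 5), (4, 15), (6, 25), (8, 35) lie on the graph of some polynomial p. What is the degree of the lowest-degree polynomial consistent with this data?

Forward differences of the values at t = 0, 2, 4, 6, 8:
  p  : -5  5  15  25  35
  Δ  : 10  10  10  10
  Δ^2: 0  0  0
  Δ^3: 0  0
  Δ^4: 0
The first differences are constant (10) and nonzero, while all higher differences vanish, so the minimal degree is 1.

1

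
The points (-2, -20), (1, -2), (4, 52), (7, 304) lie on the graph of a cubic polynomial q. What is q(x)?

Write q(x) = ax^3 + bx^2 + cx + d. Substituting each data point gives a linear system:
  -8a + 4b - 2c + d = -20
  a + b + c + d = -2
  64a + 16b + 4c + d = 52
  343a + 49b + 7c + d = 304
Solving the system yields a = 1, b = -1, c = 2, d = -4.
So q(x) = x^3 - x^2 + 2x - 4.
Check: q(7) = 304. ✓

q(x) = x^3 - x^2 + 2x - 4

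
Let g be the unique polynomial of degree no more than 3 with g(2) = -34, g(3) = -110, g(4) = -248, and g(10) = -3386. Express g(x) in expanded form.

g(x) = -3x^3 - 4x^2 + x + 4

Using the Lagrange interpolation formula with nodes 2, 3, 4, 10:
  L_0(x) = (x - 3)(x - 4)(x - 10) / -16
  L_1(x) = (x - 2)(x - 4)(x - 10) / 7
  L_2(x) = (x - 2)(x - 3)(x - 10) / -12
  L_3(x) = (x - 2)(x - 3)(x - 4) / 336
Then g(x) = -34·L_0(x) - 110·L_1(x) - 248·L_2(x) - 3386·L_3(x).
Expanding and collecting terms gives g(x) = -3x³ - 4x² + x + 4.
Check: g(10) = -3386. ✓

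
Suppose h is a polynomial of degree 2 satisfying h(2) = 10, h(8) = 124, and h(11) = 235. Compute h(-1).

7

Using the Lagrange interpolation formula with nodes 2, 8, 11:
  L_0(s) = (s - 8)(s - 11) / 54
  L_1(s) = (s - 2)(s - 11) / -18
  L_2(s) = (s - 2)(s - 8) / 27
Then h(s) = 10·L_0(s) + 124·L_1(s) + 235·L_2(s).
Expanding and collecting terms gives h(s) = 2s² - s + 4.
Evaluating at s = -1: h(-1) = 7.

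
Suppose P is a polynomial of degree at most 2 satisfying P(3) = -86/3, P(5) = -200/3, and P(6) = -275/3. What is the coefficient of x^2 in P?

-2

Write P(x) = ax^2 + bx + c. Substituting each data point gives a linear system:
  9a + 3b + c = -86/3
  25a + 5b + c = -200/3
  36a + 6b + c = -275/3
Solving the system yields a = -2, b = -3, c = -5/3.
So P(x) = -2x² - 3x - 5/3.
The leading coefficient is -2.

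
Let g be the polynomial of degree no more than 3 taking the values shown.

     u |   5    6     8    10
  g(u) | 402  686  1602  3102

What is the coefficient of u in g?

0

Write g(u) = au^3 + bu^2 + cu + d. Substituting each data point gives a linear system:
  125a + 25b + 5c + d = 402
  216a + 36b + 6c + d = 686
  512a + 64b + 8c + d = 1602
  1000a + 100b + 10c + d = 3102
Solving the system yields a = 3, b = 1, c = 0, d = 2.
So g(u) = 3u^3 + u^2 + 2.
The coefficient of u is 0.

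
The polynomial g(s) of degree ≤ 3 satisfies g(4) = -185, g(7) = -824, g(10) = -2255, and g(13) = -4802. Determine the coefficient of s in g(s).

-5

Write g(s) = as^3 + bs^2 + cs + d. Substituting each data point gives a linear system:
  64a + 16b + 4c + d = -185
  343a + 49b + 7c + d = -824
  1000a + 100b + 10c + d = -2255
  2197a + 169b + 13c + d = -4802
Solving the system yields a = -2, b = -2, c = -5, d = -5.
So g(s) = -2s³ - 2s² - 5s - 5.
The coefficient of s is -5.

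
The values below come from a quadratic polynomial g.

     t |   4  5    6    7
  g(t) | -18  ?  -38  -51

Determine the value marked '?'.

-27

On equispaced nodes a degree-2 polynomial has vanishing third forward difference, so
  - g(4) + 3·g(5) - 3·g(6) + g(7) = 0.
Substituting the known values and solving for g(5):
  3·g(5) = -81
  g(5) = -27.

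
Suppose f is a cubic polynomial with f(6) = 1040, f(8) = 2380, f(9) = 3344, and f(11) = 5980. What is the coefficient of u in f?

Write f(u) = au^3 + bu^2 + cu + d. Substituting each data point gives a linear system:
  216a + 36b + 6c + d = 1040
  512a + 64b + 8c + d = 2380
  729a + 81b + 9c + d = 3344
  1331a + 121b + 11c + d = 5980
Solving the system yields a = 4, b = 6, c = -6, d = -4.
So f(u) = 4u³ + 6u² - 6u - 4.
The coefficient of u is -6.

-6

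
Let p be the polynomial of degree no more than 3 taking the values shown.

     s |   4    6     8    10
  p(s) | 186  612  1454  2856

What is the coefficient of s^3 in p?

Write p(s) = as^3 + bs^2 + cs + d. Substituting each data point gives a linear system:
  64a + 16b + 4c + d = 186
  216a + 36b + 6c + d = 612
  512a + 64b + 8c + d = 1454
  1000a + 100b + 10c + d = 2856
Solving the system yields a = 3, b = -2, c = 5, d = 6.
So p(s) = 3s³ - 2s² + 5s + 6.
The leading coefficient is 3.

3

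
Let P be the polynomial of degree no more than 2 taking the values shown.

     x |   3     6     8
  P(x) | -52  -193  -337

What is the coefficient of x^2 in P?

-5

Write P(x) = ax^2 + bx + c. Substituting each data point gives a linear system:
  9a + 3b + c = -52
  36a + 6b + c = -193
  64a + 8b + c = -337
Solving the system yields a = -5, b = -2, c = -1.
So P(x) = -5x^2 - 2x - 1.
The leading coefficient is -5.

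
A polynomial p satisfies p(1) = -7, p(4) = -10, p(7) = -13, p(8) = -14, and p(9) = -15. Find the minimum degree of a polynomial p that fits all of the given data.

Divided differences on the nodes 1, 4, 7, 8, 9:
  order 0: -7  -10  -13  -14  -15
  order 1: -1  -1  -1  -1
  order 2: 0  0  0
  order 3: 0  0
  order 4: 0
The order-1 divided differences are all -1 (nonzero) and every higher order vanishes, so the data lies on a polynomial of degree exactly 1.

1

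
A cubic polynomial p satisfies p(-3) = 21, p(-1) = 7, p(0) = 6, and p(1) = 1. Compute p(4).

Write p(s) = as^3 + bs^2 + cs + d. Substituting each data point gives a linear system:
  -27a + 9b - 3c + d = 21
  -a + b - c + d = 7
  d = 6
  a + b + c + d = 1
Solving the system yields a = -1, b = -2, c = -2, d = 6.
So p(s) = -s³ - 2s² - 2s + 6.
Then p(4) = -98.

-98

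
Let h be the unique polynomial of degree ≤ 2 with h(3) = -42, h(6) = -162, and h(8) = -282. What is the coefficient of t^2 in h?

Write h(t) = at^2 + bt + c. Substituting each data point gives a linear system:
  9a + 3b + c = -42
  36a + 6b + c = -162
  64a + 8b + c = -282
Solving the system yields a = -4, b = -4, c = 6.
So h(t) = -4t^2 - 4t + 6.
The leading coefficient is -4.

-4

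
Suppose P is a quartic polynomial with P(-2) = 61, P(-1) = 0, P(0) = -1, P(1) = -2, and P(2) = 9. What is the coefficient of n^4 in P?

3

Write P(n) = an^4 + bn^3 + cn^2 + dn + e. Substituting each data point gives a linear system:
  16a - 8b + 4c - 2d + e = 61
  a - b + c - d + e = 0
  e = -1
  a + b + c + d + e = -2
  16a + 8b + 4c + 2d + e = 9
Solving the system yields a = 3, b = -4, c = -3, d = 3, e = -1.
So P(n) = 3n⁴ - 4n³ - 3n² + 3n - 1.
The leading coefficient is 3.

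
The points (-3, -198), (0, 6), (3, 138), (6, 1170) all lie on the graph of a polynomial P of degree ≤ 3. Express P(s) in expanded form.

P(s) = 6s^3 - 4s^2 + 2s + 6

Write P(s) = as^3 + bs^2 + cs + d. Substituting each data point gives a linear system:
  -27a + 9b - 3c + d = -198
  d = 6
  27a + 9b + 3c + d = 138
  216a + 36b + 6c + d = 1170
Solving the system yields a = 6, b = -4, c = 2, d = 6.
So P(s) = 6s^3 - 4s^2 + 2s + 6.
Check: P(0) = 6. ✓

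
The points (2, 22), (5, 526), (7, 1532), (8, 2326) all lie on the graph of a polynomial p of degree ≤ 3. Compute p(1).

2

Using the Lagrange interpolation formula with nodes 2, 5, 7, 8:
  L_0(t) = (t - 5)(t - 7)(t - 8) / -90
  L_1(t) = (t - 2)(t - 7)(t - 8) / 18
  L_2(t) = (t - 2)(t - 5)(t - 8) / -10
  L_3(t) = (t - 2)(t - 5)(t - 7) / 18
Then p(t) = 22·L_0(t) + 526·L_1(t) + 1532·L_2(t) + 2326·L_3(t).
Expanding and collecting terms gives p(t) = 5t³ - 3t² - 6t + 6.
Evaluating at t = 1: p(1) = 2.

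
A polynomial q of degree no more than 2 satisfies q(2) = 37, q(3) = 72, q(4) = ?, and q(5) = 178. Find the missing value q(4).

119

The 3 known points determine the degree-2 polynomial uniquely.
Write q(n) = an^2 + bn + c. Substituting each data point gives a linear system:
  4a + 2b + c = 37
  9a + 3b + c = 72
  25a + 5b + c = 178
Solving the system yields a = 6, b = 5, c = 3.
So q(n) = 6n² + 5n + 3.
Then q(4) = 119.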